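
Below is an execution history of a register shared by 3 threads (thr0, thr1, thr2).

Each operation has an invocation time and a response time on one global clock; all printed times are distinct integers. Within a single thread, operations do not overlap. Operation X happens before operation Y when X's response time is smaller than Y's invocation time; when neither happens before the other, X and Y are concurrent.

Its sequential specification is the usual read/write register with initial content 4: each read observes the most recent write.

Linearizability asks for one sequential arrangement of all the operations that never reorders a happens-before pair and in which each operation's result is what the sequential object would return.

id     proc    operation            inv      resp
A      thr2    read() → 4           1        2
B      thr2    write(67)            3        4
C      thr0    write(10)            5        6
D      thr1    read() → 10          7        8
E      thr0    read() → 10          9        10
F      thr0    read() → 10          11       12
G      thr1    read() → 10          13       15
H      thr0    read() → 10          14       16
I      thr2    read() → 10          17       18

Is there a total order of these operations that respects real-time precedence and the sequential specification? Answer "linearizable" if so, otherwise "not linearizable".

linearizable

witness order: A, B, C, D, E, F, G, H, I
1. A read() → 4, leaving value 4
2. B write(67), leaving value 67
3. C write(10), leaving value 10
4. D read() → 10, leaving value 10
5. E read() → 10, leaving value 10
6. F read() → 10, leaving value 10
7. G read() → 10, leaving value 10
8. H read() → 10, leaving value 10
9. I read() → 10, leaving value 10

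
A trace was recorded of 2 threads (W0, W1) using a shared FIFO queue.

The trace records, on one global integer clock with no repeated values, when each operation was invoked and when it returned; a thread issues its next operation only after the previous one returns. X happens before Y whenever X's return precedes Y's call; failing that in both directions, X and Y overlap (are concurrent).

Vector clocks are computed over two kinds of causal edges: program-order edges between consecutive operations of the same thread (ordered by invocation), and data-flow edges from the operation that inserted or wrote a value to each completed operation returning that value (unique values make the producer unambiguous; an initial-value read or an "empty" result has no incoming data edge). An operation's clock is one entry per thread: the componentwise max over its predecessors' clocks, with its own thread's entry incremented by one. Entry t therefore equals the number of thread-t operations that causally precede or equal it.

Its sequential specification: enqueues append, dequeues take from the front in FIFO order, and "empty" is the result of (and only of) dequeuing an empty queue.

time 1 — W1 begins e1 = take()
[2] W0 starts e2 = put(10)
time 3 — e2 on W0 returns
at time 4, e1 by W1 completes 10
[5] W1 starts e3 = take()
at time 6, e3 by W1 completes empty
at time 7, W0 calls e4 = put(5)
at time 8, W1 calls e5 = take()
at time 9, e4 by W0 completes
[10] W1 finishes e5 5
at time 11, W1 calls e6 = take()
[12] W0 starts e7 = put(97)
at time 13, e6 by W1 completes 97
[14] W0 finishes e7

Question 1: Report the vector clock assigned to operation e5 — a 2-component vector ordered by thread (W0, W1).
e2, invoked 2, has no incoming edges; only W0's bump applies → (1, 0)
e1, invoked 1, takes VC(e2)=(1, 0) under max, adds 1 for W1 → (1, 1)
e4, invoked 7, takes VC(e2)=(1, 0) under max, adds 1 for W0 → (2, 0)
e3, invoked 5, takes VC(e1)=(1, 1) under max, adds 1 for W1 → (1, 2)
e7, invoked 12, takes VC(e4)=(2, 0) under max, adds 1 for W0 → (3, 0)
e5, invoked 8, takes VC(e3)=(1, 2), VC(e4)=(2, 0) under max, adds 1 for W1 → (2, 3)
e6, invoked 11, takes VC(e5)=(2, 3), VC(e7)=(3, 0) under max, adds 1 for W1 → (3, 4)
target: VC(e5) = (2, 3)

(2, 3)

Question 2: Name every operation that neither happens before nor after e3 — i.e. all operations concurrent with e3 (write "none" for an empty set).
e3 spans [5,6]; an op avoiding the whole window 5..6 is ordered, any other is concurrent
e1 [1,4]: before
e2 [2,3]: before
e4 [7,9]: after
e5 [8,10]: after
e6 [11,13]: after
e7 [12,14]: after

none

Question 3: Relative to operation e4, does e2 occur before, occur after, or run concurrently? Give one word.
e2 spans [2,3], e4 spans [7,9]
resp(e2)=3 < inv(e4)=7

before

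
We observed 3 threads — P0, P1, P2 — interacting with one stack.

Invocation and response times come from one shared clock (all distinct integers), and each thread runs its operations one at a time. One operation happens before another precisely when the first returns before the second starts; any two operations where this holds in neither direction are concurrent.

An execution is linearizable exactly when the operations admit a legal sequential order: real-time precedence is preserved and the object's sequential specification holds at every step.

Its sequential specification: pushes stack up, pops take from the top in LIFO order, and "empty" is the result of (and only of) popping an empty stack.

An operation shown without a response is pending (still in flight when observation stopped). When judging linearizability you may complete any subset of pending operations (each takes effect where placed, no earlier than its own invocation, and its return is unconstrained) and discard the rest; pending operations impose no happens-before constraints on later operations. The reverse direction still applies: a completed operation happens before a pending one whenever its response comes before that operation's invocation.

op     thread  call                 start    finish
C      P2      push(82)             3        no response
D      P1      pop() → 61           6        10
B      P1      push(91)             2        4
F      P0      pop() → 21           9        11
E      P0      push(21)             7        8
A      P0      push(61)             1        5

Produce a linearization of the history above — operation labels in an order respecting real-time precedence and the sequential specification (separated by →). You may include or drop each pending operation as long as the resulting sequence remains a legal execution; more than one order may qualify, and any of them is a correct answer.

B → A → D → C → E → F

step 1: B push(91) — stack <91>
step 2: A push(61) — stack <91,61>
step 3: D pop() → 61 — stack <91>
step 4: C push(82) (pending, included) — stack <91,82>
step 5: E push(21) — stack <91,82,21>
step 6: F pop() → 21 — stack <91,82>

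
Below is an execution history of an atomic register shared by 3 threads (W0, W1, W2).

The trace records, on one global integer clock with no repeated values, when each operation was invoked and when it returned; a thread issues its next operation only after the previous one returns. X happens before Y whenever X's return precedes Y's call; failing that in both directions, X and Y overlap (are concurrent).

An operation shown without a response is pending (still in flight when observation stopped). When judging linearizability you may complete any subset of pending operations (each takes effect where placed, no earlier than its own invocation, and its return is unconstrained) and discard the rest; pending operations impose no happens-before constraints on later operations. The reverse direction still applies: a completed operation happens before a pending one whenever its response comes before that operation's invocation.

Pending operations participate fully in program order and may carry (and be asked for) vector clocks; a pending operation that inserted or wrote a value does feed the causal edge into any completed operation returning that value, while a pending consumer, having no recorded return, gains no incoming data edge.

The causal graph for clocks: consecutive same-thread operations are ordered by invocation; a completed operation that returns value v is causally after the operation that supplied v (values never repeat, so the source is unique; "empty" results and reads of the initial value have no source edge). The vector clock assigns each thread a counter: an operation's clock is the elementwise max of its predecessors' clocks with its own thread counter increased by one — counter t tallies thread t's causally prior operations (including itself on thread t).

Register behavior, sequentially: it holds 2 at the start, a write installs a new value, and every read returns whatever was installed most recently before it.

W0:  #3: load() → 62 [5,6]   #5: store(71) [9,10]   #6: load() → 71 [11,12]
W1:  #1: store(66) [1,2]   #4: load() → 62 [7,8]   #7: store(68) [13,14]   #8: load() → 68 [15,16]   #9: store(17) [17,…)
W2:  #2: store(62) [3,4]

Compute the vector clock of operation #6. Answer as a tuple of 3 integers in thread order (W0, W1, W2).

#2 (invocation 3): nothing precedes it; W2's component alone gives (0, 0, 1)
#1 (invocation 1): nothing precedes it; W1's component alone gives (0, 1, 0)
#3 (invocation 5): componentwise max over VC(#2)=(0, 0, 1), +1 at W0, giving (1, 0, 1)
#4 (invocation 7): componentwise max over VC(#1)=(0, 1, 0), VC(#2)=(0, 0, 1), +1 at W1, giving (0, 2, 1)
#5 (invocation 9): componentwise max over VC(#3)=(1, 0, 1), +1 at W0, giving (2, 0, 1)
#7 (invocation 13): componentwise max over VC(#4)=(0, 2, 1), +1 at W1, giving (0, 3, 1)
#6 (invocation 11): componentwise max over VC(#5)=(2, 0, 1), +1 at W0, giving (3, 0, 1)
#8 (invocation 15): componentwise max over VC(#7)=(0, 3, 1), +1 at W1, giving (0, 4, 1)
#9 (invocation 17): componentwise max over VC(#8)=(0, 4, 1), +1 at W1, giving (0, 5, 1)
target: VC(#6) = (3, 0, 1)

(3, 0, 1)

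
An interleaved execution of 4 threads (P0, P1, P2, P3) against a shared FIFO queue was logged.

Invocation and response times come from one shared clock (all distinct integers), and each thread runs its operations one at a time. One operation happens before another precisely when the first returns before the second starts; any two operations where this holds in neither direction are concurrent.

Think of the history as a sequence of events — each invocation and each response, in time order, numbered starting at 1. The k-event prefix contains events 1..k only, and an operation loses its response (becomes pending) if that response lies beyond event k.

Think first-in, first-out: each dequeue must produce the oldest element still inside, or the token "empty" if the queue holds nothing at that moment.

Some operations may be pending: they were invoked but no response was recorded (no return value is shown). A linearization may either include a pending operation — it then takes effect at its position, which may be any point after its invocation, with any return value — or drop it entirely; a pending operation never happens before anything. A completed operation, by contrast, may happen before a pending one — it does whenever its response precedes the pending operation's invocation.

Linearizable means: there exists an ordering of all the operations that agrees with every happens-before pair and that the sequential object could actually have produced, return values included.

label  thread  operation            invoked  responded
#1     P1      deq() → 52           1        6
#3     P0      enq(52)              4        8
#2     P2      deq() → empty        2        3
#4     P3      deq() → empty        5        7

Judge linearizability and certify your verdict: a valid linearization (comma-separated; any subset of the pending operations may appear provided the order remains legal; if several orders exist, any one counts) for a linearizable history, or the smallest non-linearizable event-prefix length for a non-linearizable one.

1. #2 deq() → empty, leaving queue <>
2. #3 enq(52), leaving queue <52>
3. #1 deq() → 52, leaving queue <>
4. #4 deq() → empty, leaving queue <>

linearizable — witness: #2, #3, #1, #4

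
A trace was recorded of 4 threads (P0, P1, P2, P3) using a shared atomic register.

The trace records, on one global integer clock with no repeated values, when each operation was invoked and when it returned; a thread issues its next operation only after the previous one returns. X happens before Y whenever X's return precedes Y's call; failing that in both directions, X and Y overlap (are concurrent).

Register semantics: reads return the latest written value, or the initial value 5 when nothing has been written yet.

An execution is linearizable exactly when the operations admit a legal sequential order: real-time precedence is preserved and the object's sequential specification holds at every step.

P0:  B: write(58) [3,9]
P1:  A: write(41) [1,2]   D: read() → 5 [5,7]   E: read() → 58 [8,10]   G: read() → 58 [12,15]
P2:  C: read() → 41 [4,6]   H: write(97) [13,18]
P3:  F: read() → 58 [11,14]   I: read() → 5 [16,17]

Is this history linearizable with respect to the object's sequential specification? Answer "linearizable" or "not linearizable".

already the first 7 events (up to D's response at time 7) admit no linearization; the first 6 still do
3 completed operations, 2 real-time-consistent orders — every atomic register replay fails
every completion of the 1 pending operation (B) was checked; none linearizes
sample order A, C, D (pending dropped) stalls at step 3 — D read() → 5 has no legal effect
sample order A, D, C (pending dropped) stalls at step 2 — D read() → 5 has no legal effect

not linearizable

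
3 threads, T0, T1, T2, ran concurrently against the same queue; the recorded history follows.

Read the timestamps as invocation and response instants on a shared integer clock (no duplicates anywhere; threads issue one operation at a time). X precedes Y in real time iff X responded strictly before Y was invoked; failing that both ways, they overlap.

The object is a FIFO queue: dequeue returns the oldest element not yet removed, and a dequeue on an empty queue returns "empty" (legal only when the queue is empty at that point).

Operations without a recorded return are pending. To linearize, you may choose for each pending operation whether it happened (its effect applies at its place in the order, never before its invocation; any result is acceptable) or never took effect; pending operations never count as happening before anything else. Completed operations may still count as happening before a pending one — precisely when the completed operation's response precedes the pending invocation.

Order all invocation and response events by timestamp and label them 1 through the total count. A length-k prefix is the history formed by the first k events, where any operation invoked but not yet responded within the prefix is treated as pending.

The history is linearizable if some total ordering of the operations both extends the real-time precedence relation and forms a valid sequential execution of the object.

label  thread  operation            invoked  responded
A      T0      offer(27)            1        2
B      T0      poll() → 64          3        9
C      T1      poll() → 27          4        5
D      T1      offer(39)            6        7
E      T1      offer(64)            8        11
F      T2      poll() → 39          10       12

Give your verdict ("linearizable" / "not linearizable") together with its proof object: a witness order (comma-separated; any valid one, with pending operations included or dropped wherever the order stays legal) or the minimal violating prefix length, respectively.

cut after 8 events: linearizable; cut after 9 events (B responds, time 9): not linearizable
4 completed operations, 3 real-time-consistent orders — every queue replay fails
include/drop combinations of the 1 pending operation (E) were all tried; none helps
sample order A, B, C, D (pending dropped) stalls at step 2 — B poll() → 64 has no legal effect
sample order A, C, B, D (pending dropped) stalls at step 3 — B poll() → 64 has no legal effect

not linearizable — minimal violating prefix: 9 events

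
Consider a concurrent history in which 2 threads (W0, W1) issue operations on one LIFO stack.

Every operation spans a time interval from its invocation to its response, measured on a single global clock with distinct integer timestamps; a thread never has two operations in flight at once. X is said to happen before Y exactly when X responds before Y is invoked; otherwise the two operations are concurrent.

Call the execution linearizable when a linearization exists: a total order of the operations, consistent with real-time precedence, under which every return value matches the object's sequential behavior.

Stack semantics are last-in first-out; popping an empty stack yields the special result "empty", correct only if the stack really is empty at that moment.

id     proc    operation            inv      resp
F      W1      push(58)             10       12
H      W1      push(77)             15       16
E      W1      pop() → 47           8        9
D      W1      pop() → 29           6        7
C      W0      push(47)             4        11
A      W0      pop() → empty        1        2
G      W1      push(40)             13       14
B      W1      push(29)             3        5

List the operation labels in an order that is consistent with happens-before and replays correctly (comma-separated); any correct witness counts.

after step 1 (A pop() → empty): stack <>
after step 2 (B push(29)): stack <29>
after step 3 (D pop() → 29): stack <>
after step 4 (C push(47)): stack <47>
after step 5 (E pop() → 47): stack <>
after step 6 (F push(58)): stack <58>
after step 7 (G push(40)): stack <58,40>
after step 8 (H push(77)): stack <58,40,77>

A, B, D, C, E, F, G, H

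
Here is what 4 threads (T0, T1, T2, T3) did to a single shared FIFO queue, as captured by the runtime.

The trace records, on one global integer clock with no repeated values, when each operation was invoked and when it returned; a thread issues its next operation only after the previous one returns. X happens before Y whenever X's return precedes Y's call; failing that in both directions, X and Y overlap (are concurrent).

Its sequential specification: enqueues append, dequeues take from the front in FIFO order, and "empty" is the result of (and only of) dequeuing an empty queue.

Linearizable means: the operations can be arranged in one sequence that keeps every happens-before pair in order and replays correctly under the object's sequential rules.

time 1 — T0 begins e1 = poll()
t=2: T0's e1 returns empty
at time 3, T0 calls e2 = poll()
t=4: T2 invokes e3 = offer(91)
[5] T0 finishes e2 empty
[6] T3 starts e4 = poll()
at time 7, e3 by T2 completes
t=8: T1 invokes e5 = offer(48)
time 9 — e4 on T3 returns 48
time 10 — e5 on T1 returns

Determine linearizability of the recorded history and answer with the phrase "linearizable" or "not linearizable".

not linearizable

cut after 8 events: linearizable; cut after 9 events (e4 responds, time 9): not linearizable
the 4 completed operations admit 3 real-time orders; each fails the FIFO queue replay
including or dropping the 1 pending operation (e5) in any combination fails
one such order, e1, e2, e3, e4 (pending dropped), breaks at step 4 where e4 poll() → 48 is illegal
one such order, e1, e2, e4, e3 (pending dropped), breaks at step 3 where e4 poll() → 48 is illegal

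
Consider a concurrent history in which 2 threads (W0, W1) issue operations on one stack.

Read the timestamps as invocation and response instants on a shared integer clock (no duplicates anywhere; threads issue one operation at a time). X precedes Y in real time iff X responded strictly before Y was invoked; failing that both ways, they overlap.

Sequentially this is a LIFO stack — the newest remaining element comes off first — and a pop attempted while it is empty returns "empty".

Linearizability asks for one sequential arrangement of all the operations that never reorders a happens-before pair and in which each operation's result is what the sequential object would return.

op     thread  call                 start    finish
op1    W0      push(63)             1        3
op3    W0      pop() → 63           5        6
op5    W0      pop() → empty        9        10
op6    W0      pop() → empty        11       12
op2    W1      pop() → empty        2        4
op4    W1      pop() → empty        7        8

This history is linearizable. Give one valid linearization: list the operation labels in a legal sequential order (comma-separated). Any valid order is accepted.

op2, op1, op3, op4, op5, op6

1. op2 pop() → empty, leaving stack <>
2. op1 push(63), leaving stack <63>
3. op3 pop() → 63, leaving stack <>
4. op4 pop() → empty, leaving stack <>
5. op5 pop() → empty, leaving stack <>
6. op6 pop() → empty, leaving stack <>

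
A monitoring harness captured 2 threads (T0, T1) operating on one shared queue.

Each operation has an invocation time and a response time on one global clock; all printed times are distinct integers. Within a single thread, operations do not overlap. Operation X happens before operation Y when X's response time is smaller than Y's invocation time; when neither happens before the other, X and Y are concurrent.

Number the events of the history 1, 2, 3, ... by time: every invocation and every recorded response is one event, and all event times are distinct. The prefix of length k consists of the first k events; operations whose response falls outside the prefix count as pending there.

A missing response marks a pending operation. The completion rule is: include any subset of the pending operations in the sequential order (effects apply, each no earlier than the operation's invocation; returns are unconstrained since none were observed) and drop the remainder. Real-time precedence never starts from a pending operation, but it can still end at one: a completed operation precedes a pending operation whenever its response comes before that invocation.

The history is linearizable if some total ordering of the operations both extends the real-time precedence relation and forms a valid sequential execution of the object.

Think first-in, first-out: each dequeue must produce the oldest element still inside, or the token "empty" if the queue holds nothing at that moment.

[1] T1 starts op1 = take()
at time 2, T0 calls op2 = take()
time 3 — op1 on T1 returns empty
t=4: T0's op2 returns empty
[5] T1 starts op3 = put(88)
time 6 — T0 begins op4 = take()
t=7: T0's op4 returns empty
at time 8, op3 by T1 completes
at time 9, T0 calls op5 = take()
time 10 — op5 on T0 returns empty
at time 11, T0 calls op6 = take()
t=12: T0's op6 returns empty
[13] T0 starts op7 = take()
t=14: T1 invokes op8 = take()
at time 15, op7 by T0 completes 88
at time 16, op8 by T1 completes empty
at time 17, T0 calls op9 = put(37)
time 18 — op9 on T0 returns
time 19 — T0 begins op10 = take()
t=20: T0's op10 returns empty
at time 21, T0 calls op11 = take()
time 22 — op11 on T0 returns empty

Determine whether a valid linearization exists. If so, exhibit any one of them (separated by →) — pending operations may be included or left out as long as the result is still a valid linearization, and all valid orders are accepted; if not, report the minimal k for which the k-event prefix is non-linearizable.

not linearizable — minimal violating prefix: 10 events

events 1..9 are fine; event 10 — the response of op5 at time 10 — makes the prefix non-linearizable
checked exhaustively: 4 real-time-consistent orders of 5 completed operations, zero legal queue replays
sample order op1, op2, op3, op4, op5 stalls at step 4 — op4 take() → empty has no legal effect
sample order op1, op2, op4, op3, op5 stalls at step 5 — op5 take() → empty has no legal effect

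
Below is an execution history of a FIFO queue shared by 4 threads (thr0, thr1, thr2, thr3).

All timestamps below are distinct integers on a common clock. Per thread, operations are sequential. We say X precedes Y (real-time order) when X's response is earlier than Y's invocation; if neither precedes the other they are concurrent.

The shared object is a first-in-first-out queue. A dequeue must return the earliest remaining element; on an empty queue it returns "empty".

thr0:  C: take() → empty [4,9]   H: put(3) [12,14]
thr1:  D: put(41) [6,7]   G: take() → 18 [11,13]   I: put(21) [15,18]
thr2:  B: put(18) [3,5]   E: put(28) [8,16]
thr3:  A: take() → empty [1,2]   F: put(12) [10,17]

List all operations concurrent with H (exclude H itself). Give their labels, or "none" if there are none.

E, F, G

H spans [12,14]: anything still running between times 12 and 14 counts as concurrent
A [1,2]: before
B [3,5]: before
C [4,9]: before
D [6,7]: before
E [8,16]: concurrent
F [10,17]: concurrent
G [11,13]: concurrent
I [15,18]: after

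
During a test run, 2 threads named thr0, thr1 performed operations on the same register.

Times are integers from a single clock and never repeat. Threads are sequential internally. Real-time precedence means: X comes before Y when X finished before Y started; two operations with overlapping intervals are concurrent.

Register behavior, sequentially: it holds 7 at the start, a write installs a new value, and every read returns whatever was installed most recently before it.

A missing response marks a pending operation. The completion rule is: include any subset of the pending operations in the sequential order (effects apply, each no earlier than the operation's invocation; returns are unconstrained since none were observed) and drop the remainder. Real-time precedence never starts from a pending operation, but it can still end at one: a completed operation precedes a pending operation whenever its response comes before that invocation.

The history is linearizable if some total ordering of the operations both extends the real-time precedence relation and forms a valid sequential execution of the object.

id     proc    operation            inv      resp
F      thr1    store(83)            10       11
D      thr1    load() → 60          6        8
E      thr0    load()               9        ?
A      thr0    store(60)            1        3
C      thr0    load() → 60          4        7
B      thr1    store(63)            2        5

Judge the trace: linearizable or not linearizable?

linearizable

witness order: B, A, C, D, E, F
step 1: B store(63) — value 63
step 2: A store(60) — value 60
step 3: C load() → 60 — value 60
step 4: D load() → 60 — value 60
step 5: E load() (pending, included) — value 60
step 6: F store(83) — value 83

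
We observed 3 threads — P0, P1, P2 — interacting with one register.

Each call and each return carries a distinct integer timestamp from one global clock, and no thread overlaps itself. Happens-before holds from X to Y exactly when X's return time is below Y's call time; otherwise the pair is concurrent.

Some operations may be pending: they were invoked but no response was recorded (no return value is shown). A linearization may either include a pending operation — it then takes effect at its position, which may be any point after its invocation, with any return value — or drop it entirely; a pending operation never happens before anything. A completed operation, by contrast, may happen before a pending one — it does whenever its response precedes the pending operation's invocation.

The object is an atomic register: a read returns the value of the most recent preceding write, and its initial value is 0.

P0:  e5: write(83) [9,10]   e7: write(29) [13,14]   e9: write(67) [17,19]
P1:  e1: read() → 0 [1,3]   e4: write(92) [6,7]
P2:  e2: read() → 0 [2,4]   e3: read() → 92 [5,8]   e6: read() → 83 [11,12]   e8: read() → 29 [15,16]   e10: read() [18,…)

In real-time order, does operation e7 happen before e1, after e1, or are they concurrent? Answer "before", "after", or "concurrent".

e7 spans [13,14], e1 spans [1,3]
resp(e1)=3 < inv(e7)=13

after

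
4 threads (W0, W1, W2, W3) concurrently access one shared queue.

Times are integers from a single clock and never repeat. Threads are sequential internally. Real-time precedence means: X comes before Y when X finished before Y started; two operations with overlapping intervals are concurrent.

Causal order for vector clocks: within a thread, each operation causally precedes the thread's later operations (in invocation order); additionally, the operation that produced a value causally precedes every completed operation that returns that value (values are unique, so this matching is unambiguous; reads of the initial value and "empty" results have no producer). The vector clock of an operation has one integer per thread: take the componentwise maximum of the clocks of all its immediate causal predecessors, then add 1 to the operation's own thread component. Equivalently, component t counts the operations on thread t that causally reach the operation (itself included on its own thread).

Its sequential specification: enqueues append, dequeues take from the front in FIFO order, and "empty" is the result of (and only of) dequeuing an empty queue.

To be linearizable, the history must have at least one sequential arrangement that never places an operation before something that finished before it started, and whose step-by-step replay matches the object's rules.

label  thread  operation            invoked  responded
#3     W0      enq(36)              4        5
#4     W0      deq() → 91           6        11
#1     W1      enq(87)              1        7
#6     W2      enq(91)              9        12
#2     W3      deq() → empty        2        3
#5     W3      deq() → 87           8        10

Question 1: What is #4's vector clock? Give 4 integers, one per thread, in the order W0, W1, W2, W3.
(2, 0, 1, 0)

VC(#2, invoked at 2): no causal predecessors; +1 on W3 → (0, 0, 0, 1)
VC(#6, invoked at 9): no causal predecessors; +1 on W2 → (0, 0, 1, 0)
VC(#1, invoked at 1): no causal predecessors; +1 on W1 → (0, 1, 0, 0)
VC(#3, invoked at 4): no causal predecessors; +1 on W0 → (1, 0, 0, 0)
merge at #5 (invoked 8): VC(#1)=(0, 1, 0, 0), VC(#2)=(0, 0, 0, 1), own-thread bump on W3 → (0, 1, 0, 2)
merge at #4 (invoked 6): VC(#3)=(1, 0, 0, 0), VC(#6)=(0, 0, 1, 0), own-thread bump on W0 → (2, 0, 1, 0)
target: VC(#4) = (2, 0, 1, 0)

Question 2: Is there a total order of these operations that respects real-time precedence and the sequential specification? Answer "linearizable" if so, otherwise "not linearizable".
not linearizable

prefix check: 1..10 passes, 1..11 fails once #4's time-11 response joins
all 7 real-time-respecting orders fail — 5 completed queue operations, no legal replay
every completion of the 1 pending operation (#6) was checked; none linearizes
sample order #1, #2, #3, #4, #5 (pending dropped) stalls at step 2 — #2 deq() → empty has no legal effect
sample order #1, #2, #3, #5, #4 (pending dropped) stalls at step 2 — #2 deq() → empty has no legal effect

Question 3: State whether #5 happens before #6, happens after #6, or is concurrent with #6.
concurrent

#5 spans [8,10], #6 spans [9,12]
the intervals overlap in both directions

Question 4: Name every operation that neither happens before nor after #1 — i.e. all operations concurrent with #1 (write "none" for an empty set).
#2, #3, #4

#1 spans [1,7]: anything still running between times 1 and 7 counts as concurrent
#2 [2,3]: concurrent
#3 [4,5]: concurrent
#4 [6,11]: concurrent
#5 [8,10]: after
#6 [9,12]: after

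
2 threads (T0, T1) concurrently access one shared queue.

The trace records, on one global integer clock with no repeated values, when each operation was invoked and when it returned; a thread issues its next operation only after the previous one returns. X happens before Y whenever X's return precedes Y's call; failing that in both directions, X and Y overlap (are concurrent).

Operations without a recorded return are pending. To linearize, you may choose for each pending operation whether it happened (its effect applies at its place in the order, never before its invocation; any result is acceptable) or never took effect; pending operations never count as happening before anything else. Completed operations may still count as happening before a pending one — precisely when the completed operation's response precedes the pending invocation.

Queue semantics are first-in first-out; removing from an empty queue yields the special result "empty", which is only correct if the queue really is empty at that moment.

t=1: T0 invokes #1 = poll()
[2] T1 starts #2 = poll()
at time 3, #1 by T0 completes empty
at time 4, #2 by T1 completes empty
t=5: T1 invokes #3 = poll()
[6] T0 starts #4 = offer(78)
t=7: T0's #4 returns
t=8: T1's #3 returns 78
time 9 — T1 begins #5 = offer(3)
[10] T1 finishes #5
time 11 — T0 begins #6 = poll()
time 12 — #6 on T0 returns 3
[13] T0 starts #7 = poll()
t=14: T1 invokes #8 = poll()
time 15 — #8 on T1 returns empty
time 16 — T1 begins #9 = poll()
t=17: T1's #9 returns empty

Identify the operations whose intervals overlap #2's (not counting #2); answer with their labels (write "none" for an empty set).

#2 runs from 2 to 4; window-overlapping ops are concurrent
#1 [1,3]: concurrent
#3 [5,8]: after
#4 [6,7]: after
#5 [9,10]: after
#6 [11,12]: after
#7 [13,…): after
#8 [14,15]: after
#9 [16,17]: after

#1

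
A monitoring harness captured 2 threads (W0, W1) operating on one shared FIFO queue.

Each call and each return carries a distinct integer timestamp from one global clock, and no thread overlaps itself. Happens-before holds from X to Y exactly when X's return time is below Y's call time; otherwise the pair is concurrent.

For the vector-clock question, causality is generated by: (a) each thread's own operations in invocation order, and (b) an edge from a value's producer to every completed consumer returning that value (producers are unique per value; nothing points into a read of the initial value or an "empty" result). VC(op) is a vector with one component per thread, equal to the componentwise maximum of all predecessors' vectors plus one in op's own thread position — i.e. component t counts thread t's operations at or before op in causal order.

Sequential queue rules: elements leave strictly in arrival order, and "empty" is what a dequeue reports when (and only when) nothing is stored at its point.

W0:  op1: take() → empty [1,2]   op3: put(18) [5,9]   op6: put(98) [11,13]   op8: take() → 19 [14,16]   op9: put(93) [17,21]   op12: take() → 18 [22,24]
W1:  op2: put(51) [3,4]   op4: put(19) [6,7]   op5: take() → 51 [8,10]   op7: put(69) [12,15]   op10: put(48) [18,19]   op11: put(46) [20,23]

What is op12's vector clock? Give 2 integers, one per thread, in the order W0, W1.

(6, 2)

VC(op2, invoked at 3): no causal predecessors; +1 on W1 → (0, 1)
VC(op1, invoked at 1): no causal predecessors; +1 on W0 → (1, 0)
VC(op4, invoked at 6): max of VC(op2)=(0, 1), then +1 on thread W1 → (0, 2)
VC(op3, invoked at 5): max of VC(op1)=(1, 0), then +1 on thread W0 → (2, 0)
VC(op5, invoked at 8): max of VC(op2)=(0, 1), VC(op4)=(0, 2), then +1 on thread W1 → (0, 3)
VC(op6, invoked at 11): max of VC(op3)=(2, 0), then +1 on thread W0 → (3, 0)
VC(op7, invoked at 12): max of VC(op5)=(0, 3), then +1 on thread W1 → (0, 4)
VC(op10, invoked at 18): max of VC(op7)=(0, 4), then +1 on thread W1 → (0, 5)
VC(op11, invoked at 20): max of VC(op10)=(0, 5), then +1 on thread W1 → (0, 6)
VC(op8, invoked at 14): max of VC(op4)=(0, 2), VC(op6)=(3, 0), then +1 on thread W0 → (4, 2)
VC(op9, invoked at 17): max of VC(op8)=(4, 2), then +1 on thread W0 → (5, 2)
VC(op12, invoked at 22): max of VC(op3)=(2, 0), VC(op9)=(5, 2), then +1 on thread W0 → (6, 2)
target: VC(op12) = (6, 2)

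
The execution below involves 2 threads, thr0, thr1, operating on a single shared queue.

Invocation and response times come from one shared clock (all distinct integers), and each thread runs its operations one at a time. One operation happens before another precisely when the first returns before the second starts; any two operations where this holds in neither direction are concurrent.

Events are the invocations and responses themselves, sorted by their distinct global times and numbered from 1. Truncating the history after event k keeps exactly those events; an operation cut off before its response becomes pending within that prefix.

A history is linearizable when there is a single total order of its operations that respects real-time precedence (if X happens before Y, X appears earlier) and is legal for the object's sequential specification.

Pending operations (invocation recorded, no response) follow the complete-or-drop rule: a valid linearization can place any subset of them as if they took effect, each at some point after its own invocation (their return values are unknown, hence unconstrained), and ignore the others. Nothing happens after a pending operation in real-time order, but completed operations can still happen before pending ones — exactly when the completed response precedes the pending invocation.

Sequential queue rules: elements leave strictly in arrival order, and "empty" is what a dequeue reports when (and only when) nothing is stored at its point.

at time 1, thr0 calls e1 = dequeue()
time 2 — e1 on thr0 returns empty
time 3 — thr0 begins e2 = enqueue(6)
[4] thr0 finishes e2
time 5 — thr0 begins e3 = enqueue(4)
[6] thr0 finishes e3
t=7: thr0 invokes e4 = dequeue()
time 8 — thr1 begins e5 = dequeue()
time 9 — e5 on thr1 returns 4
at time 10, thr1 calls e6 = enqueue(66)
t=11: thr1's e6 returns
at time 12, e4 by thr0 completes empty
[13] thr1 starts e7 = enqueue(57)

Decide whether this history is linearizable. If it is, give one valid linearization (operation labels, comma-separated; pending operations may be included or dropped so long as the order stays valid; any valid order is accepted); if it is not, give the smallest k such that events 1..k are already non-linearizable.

not linearizable — minimal violating prefix: 12 events

the violation lands at event 12, e4's response at time 12: events 1..11 linearize, events 1..12 do not
3 orders of the 6 completed queue ops respect real time; none is legal
one such order, e1, e2, e3, e4, e5, e6, breaks at step 4 where e4 dequeue() → empty is illegal
one such order, e1, e2, e3, e5, e4, e6, breaks at step 4 where e5 dequeue() → 4 is illegal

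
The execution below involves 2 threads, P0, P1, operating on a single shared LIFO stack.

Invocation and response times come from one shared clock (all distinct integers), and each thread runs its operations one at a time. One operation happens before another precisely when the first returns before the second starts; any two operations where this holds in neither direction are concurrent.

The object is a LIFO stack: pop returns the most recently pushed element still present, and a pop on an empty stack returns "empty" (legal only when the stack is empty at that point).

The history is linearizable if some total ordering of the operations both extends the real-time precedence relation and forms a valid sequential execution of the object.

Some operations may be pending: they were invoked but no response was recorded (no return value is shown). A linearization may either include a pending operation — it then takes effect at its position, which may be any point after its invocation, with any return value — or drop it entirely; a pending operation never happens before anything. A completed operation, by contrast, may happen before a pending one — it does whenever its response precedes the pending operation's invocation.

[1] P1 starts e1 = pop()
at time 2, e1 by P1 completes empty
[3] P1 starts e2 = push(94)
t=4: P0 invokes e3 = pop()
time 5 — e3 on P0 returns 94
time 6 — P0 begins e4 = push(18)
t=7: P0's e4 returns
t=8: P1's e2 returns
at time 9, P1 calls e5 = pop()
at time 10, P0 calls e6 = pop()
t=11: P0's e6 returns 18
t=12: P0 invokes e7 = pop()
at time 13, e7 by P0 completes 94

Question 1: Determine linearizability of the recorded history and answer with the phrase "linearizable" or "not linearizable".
not linearizable

through event 12 a valid linearization exists; event 13 (e7 responding at time 13) ends that
3 orders of the 6 completed LIFO stack ops respect real time; none is legal
no escape via the 1 pending operation (e5): every completion choice fails
take e1, e2, e3, e4, e6, e7 (pending dropped): step 6 already fails, because e7 pop() → 94 cannot occur there
take e1, e3, e2, e4, e6, e7 (pending dropped): step 2 already fails, because e3 pop() → 94 cannot occur there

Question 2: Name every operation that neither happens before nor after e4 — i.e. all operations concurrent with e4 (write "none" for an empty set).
e2

concurrent with e4 ([6,7]): every op whose interval crosses 6..7
e1 [1,2]: before
e2 [3,8]: concurrent
e3 [4,5]: before
e5 [9,…): after
e6 [10,11]: after
e7 [12,13]: after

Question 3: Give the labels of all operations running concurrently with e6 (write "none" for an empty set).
e5

e6 runs from 10 to 11; window-overlapping ops are concurrent
e1 [1,2]: before
e2 [3,8]: before
e3 [4,5]: before
e4 [6,7]: before
e5 [9,…): concurrent
e7 [12,13]: after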